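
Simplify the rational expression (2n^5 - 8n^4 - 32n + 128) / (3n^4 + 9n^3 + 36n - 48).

Euclidean algorithm in ℚ[n]:
  2n^5 - 8n^4 - 32n + 128 = ((2/3)n - 14/3)(3n^4 + 9n^3 + 36n - 48) + (42n^3 - 24n^2 + 168n - 96)
  3n^4 + 9n^3 + 36n - 48 = ((1/14)n + 25/98)(42n^3 - 24n^2 + 168n - 96) + (-(288/49)n^2 - 1152/49)
  42n^3 - 24n^2 + 168n - 96 = (-(343/48)n + 49/12)(-(288/49)n^2 - 1152/49) + (0)
Last nonzero remainder: -(288/49)n^2 - 1152/49. Dividing through by -288/49 gives the monic gcd n^2 + 4.
Cancel n^2 + 4 from numerator and denominator to get the reduced form.

(2n^3 - 8n^2 - 8n + 32)/(3n^2 + 9n - 12)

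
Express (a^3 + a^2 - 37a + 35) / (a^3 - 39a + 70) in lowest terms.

(a - 1)/(a - 2)

Euclidean algorithm in ℚ[a]:
  a^3 + a^2 - 37a + 35 = (a^3 - 39a + 70) + (a^2 + 2a - 35)
  a^3 - 39a + 70 = (a - 2)(a^2 + 2a - 35) + (0)
The last nonzero remainder a^2 + 2a - 35 is already monic.
Cancel a^2 + 2a - 35 from numerator and denominator to get the reduced form.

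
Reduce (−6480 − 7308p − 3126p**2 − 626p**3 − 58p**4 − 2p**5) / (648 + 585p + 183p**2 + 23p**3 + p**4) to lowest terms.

Euclidean algorithm in ℚ[p]:
  −2p**5 − 58p**4 − 626p**3 − 3126p**2 − 7308p − 6480 = (−2p − 12)(p**4 + 23p**3 + 183p**2 + 585p + 648) + (16p**3 + 240p**2 + 1008p + 1296)
  p**4 + 23p**3 + 183p**2 + 585p + 648 = ((1/16)p + 1/2)(16p**3 + 240p**2 + 1008p + 1296) + (0)
Last nonzero remainder: 16p**3 + 240p**2 + 1008p + 1296. Dividing through by 16 gives the monic gcd p**3 + 15p**2 + 63p + 81.
Cancel p**3 + 15p**2 + 63p + 81 from numerator and denominator to get the reduced form.

(−80 − 28p − 2p**2)/(8 + p)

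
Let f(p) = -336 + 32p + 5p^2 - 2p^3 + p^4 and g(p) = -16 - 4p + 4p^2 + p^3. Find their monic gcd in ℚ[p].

4 + p

Euclidean algorithm in ℚ[p]:
  p^4 - 2p^3 + 5p^2 + 32p - 336 = (p - 6)(p^3 + 4p^2 - 4p - 16) + (33p^2 + 24p - 432)
  p^3 + 4p^2 - 4p - 16 = ((1/33)p + 12/121)(33p^2 + 24p - 432) + ((812/121)p + 3248/121)
  33p^2 + 24p - 432 = ((3993/812)p - 3267/203)((812/121)p + 3248/121) + (0)
Last nonzero remainder: (812/121)p + 3248/121. Dividing through by 812/121 gives the monic gcd p + 4.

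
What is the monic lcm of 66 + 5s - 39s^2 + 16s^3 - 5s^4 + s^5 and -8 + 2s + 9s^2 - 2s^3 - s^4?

-264 + 178s + 237s^2 - 176s^3 + 29s^4 - 3s^5 - 2s^6 + s^7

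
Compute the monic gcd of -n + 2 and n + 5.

Apply the Euclidean algorithm:
  -n + 2 = (-1)(n + 5) + (7)
  n + 5 = ((1/7)n + 5/7)(7) + (0)
The last nonzero remainder is the constant 7, so the polynomials are coprime and gcd = 1.

1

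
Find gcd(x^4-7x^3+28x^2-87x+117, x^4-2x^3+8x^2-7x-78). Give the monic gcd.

Apply the Euclidean algorithm:
  x^4-7x^3+28x^2-87x+117 = (x^4-2x^3+8x^2-7x-78) + (-5x^3+20x^2-80x+195)
  x^4-2x^3+8x^2-7x-78 = (-(1/5)x-2/5)(-5x^3+20x^2-80x+195) + (0)
Last nonzero remainder: -5x^3+20x^2-80x+195. Dividing through by -5 gives the monic gcd x^3-4x^2+16x-39.

x^3-4x^2+16x-39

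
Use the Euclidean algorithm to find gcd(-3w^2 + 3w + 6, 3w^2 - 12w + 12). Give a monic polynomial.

w - 2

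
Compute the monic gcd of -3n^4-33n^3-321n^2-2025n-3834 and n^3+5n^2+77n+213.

By polynomial division,
  -3n^4-33n^3-321n^2-2025n-3834 = (-3n-18)(n^3+5n^2+77n+213) + (0)
The last nonzero remainder n^3+5n^2+77n+213 is already monic.

n^3+5n^2+77n+213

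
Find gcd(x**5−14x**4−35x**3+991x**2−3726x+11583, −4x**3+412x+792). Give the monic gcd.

Repeated division with remainder:
  x**5−14x**4−35x**3+991x**2−3726x+11583 = (−(1/4)x**2+(7/2)x−17)(−4x**3+412x+792) + (−253x**2+506x+25047)
  −4x**3+412x+792 = ((4/253)x+8/253)(−253x**2+506x+25047) + (0)
Last nonzero remainder: −253x**2+506x+25047. Dividing through by −253 gives the monic gcd x**2−2x−99.

x**2−2x−99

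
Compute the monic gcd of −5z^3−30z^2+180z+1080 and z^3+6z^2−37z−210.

Euclidean algorithm in ℚ[z]:
  −5z^3−30z^2+180z+1080 = (−5)(z^3+6z^2−37z−210) + (−5z+30)
  z^3+6z^2−37z−210 = (−(1/5)z^2−(12/5)z−7)(−5z+30) + (0)
Last nonzero remainder: −5z+30. Dividing through by −5 gives the monic gcd z−6.

z−6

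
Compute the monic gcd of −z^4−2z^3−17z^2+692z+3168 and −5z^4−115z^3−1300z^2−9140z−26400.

Repeated division with remainder:
  −z^4−2z^3−17z^2+692z+3168 = (1/5)(−5z^4−115z^3−1300z^2−9140z−26400) + (21z^3+243z^2+2520z+8448)
  −5z^4−115z^3−1300z^2−9140z−26400 = (−(5/21)z−400/147)(21z^3+243z^2+2520z+8448) + (−(1900/49)z^2−(1900/7)z−167200/49)
  21z^3+243z^2+2520z+8448 = (−(1029/1900)z−1176/475)(−(1900/49)z^2−(1900/7)z−167200/49) + (0)
Last nonzero remainder: −(1900/49)z^2−(1900/7)z−167200/49. Dividing through by −1900/49 gives the monic gcd z^2+7z+88.

z^2+7z+88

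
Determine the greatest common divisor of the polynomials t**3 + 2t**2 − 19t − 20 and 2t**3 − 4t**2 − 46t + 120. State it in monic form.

t**2 + t − 20

Apply the Euclidean algorithm:
  t**3 + 2t**2 − 19t − 20 = (1/2)(2t**3 − 4t**2 − 46t + 120) + (4t**2 + 4t − 80)
  2t**3 − 4t**2 − 46t + 120 = ((1/2)t − 3/2)(4t**2 + 4t − 80) + (0)
Last nonzero remainder: 4t**2 + 4t − 80. Dividing through by 4 gives the monic gcd t**2 + t − 20.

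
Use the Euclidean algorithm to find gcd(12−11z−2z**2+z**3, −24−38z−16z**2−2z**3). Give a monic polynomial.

By polynomial division,
  z**3−2z**2−11z+12 = (−1/2)(−2z**3−16z**2−38z−24) + (−10z**2−30z)
  −2z**3−16z**2−38z−24 = ((1/5)z+1)(−10z**2−30z) + (−8z−24)
  −10z**2−30z = ((5/4)z)(−8z−24) + (0)
Last nonzero remainder: −8z−24. Dividing through by −8 gives the monic gcd z+3.

3+z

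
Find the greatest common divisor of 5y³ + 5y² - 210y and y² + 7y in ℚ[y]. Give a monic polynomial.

By polynomial division,
  5y³ + 5y² - 210y = (5y - 30)(y² + 7y) + (0)
The last nonzero remainder y² + 7y is already monic.

y² + 7y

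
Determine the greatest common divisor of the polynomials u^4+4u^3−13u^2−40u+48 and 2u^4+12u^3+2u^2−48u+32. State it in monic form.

u^3+7u^2+8u−16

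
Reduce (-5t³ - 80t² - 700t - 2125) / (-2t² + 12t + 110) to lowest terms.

Apply the Euclidean algorithm:
  -5t³ - 80t² - 700t - 2125 = ((5/2)t + 55)(-2t² + 12t + 110) + (-1635t - 8175)
  -2t² + 12t + 110 = ((2/1635)t - 22/1635)(-1635t - 8175) + (0)
Last nonzero remainder: -1635t - 8175. Dividing through by -1635 gives the monic gcd t + 5.
Cancel t + 5 from numerator and denominator to get the reduced form.

(5t² + 55t + 425)/(2t - 22)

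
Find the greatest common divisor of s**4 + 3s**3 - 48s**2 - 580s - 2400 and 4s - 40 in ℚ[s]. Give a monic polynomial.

s - 10

Apply the Euclidean algorithm:
  s**4 + 3s**3 - 48s**2 - 580s - 2400 = ((1/4)s**3 + (13/4)s**2 + (41/2)s + 60)(4s - 40) + (0)
Last nonzero remainder: 4s - 40. Dividing through by 4 gives the monic gcd s - 10.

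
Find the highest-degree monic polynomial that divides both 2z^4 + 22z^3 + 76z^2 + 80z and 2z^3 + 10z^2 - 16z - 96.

z + 4

By polynomial division,
  2z^4 + 22z^3 + 76z^2 + 80z = (z + 6)(2z^3 + 10z^2 - 16z - 96) + (32z^2 + 272z + 576)
  2z^3 + 10z^2 - 16z - 96 = ((1/16)z - 7/32)(32z^2 + 272z + 576) + ((15/2)z + 30)
  32z^2 + 272z + 576 = ((64/15)z + 96/5)((15/2)z + 30) + (0)
Last nonzero remainder: (15/2)z + 30. Dividing through by 15/2 gives the monic gcd z + 4.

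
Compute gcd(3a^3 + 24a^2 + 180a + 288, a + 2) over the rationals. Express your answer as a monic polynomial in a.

a + 2

Apply the Euclidean algorithm:
  3a^3 + 24a^2 + 180a + 288 = (3a^2 + 18a + 144)(a + 2) + (0)
The last nonzero remainder a + 2 is already monic.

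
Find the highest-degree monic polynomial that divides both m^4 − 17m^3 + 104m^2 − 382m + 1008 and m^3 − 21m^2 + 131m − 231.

Repeated division with remainder:
  m^4 − 17m^3 + 104m^2 − 382m + 1008 = (m + 4)(m^3 − 21m^2 + 131m − 231) + (57m^2 − 675m + 1932)
  m^3 − 21m^2 + 131m − 231 = ((1/57)m − 58/361)(57m^2 − 675m + 1932) + (−(4095/361)m + 28665/361)
  57m^2 − 675m + 1932 = (−(6859/1365)m + 33212/1365)(−(4095/361)m + 28665/361) + (0)
Last nonzero remainder: −(4095/361)m + 28665/361. Dividing through by −4095/361 gives the monic gcd m − 7.

m − 7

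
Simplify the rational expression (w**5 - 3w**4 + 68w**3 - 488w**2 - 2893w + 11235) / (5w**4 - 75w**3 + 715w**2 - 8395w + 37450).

(w**2 + 2w - 15)/(5w - 50)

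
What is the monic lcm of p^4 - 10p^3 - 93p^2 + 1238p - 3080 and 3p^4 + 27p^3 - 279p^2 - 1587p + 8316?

Euclidean algorithm in ℚ[p]:
  p^4 - 10p^3 - 93p^2 + 1238p - 3080 = (1/3)(3p^4 + 27p^3 - 279p^2 - 1587p + 8316) + (-19p^3 + 1767p - 5852)
  3p^4 + 27p^3 - 279p^2 - 1587p + 8316 = (-(3/19)p - 27/19)(-19p^3 + 1767p - 5852) + (0)
Last nonzero remainder: -19p^3 + 1767p - 5852. Dividing through by -19 gives the monic gcd p^3 - 93p + 308.
Then lcm(f, g) = f·g / gcd(f, g); expanding and making the result monic gives the answer.

p^5 - p^4 - 183p^3 + 401p^2 + 8062p - 27720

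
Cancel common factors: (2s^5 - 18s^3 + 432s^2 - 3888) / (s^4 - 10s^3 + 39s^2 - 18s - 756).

Euclidean algorithm in ℚ[s]:
  2s^5 - 18s^3 + 432s^2 - 3888 = (2s + 20)(s^4 - 10s^3 + 39s^2 - 18s - 756) + (104s^3 - 312s^2 + 1872s + 11232)
  s^4 - 10s^3 + 39s^2 - 18s - 756 = ((1/104)s - 7/104)(104s^3 - 312s^2 + 1872s + 11232) + (0)
Last nonzero remainder: 104s^3 - 312s^2 + 1872s + 11232. Dividing through by 104 gives the monic gcd s^3 - 3s^2 + 18s + 108.
Cancel s^3 - 3s^2 + 18s + 108 from numerator and denominator to get the reduced form.

(2s^2 + 6s - 36)/(s - 7)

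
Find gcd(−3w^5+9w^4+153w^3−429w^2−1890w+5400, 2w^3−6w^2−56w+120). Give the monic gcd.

Euclidean algorithm in ℚ[w]:
  −3w^5+9w^4+153w^3−429w^2−1890w+5400 = (−(3/2)w^2+69/2)(2w^3−6w^2−56w+120) + (−42w^2+42w+1260)
  2w^3−6w^2−56w+120 = (−(1/21)w+2/21)(−42w^2+42w+1260) + (0)
Last nonzero remainder: −42w^2+42w+1260. Dividing through by −42 gives the monic gcd w^2−w−30.

w^2−w−30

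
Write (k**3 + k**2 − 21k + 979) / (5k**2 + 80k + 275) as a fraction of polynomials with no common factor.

Euclidean algorithm in ℚ[k]:
  k**3 + k**2 − 21k + 979 = ((1/5)k − 3)(5k**2 + 80k + 275) + (164k + 1804)
  5k**2 + 80k + 275 = ((5/164)k + 25/164)(164k + 1804) + (0)
Last nonzero remainder: 164k + 1804. Dividing through by 164 gives the monic gcd k + 11.
Cancel k + 11 from numerator and denominator to get the reduced form.

(k**2 − 10k + 89)/(5k + 25)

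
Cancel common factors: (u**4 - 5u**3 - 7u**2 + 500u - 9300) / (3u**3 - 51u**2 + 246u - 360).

(u**3 + 5u**2 + 43u + 930)/(3u**2 - 21u + 36)

By polynomial division,
  u**4 - 5u**3 - 7u**2 + 500u - 9300 = ((1/3)u + 4)(3u**3 - 51u**2 + 246u - 360) + (115u**2 - 364u - 7860)
  3u**3 - 51u**2 + 246u - 360 = ((3/115)u - 4773/13225)(115u**2 - 364u - 7860) + ((4227678/13225)u - 8455356/2645)
  115u**2 - 364u - 7860 = ((1520875/4227678)u + 1732475/704613)((4227678/13225)u - 8455356/2645) + (0)
Last nonzero remainder: (4227678/13225)u - 8455356/2645. Dividing through by 4227678/13225 gives the monic gcd u - 10.
Cancel u - 10 from numerator and denominator to get the reduced form.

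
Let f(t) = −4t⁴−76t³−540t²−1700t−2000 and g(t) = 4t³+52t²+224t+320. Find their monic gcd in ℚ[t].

t²+9t+20

Euclidean algorithm in ℚ[t]:
  −4t⁴−76t³−540t²−1700t−2000 = (−t−6)(4t³+52t²+224t+320) + (−4t²−36t−80)
  4t³+52t²+224t+320 = (−t−4)(−4t²−36t−80) + (0)
Last nonzero remainder: −4t²−36t−80. Dividing through by −4 gives the monic gcd t²+9t+20.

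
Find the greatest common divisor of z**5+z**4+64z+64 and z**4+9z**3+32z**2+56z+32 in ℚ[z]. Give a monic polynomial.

z**3+5z**2+12z+8

Apply the Euclidean algorithm:
  z**5+z**4+64z+64 = (z-8)(z**4+9z**3+32z**2+56z+32) + (40z**3+200z**2+480z+320)
  z**4+9z**3+32z**2+56z+32 = ((1/40)z+1/10)(40z**3+200z**2+480z+320) + (0)
Last nonzero remainder: 40z**3+200z**2+480z+320. Dividing through by 40 gives the monic gcd z**3+5z**2+12z+8.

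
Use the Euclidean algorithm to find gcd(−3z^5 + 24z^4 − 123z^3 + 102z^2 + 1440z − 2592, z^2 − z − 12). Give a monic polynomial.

z^2 − z − 12

Euclidean algorithm in ℚ[z]:
  −3z^5 + 24z^4 − 123z^3 + 102z^2 + 1440z − 2592 = (−3z^3 + 21z^2 − 138z + 216)(z^2 − z − 12) + (0)
The last nonzero remainder z^2 − z − 12 is already monic.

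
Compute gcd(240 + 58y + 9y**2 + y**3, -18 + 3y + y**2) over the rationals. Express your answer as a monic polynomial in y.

Repeated division with remainder:
  y**3 + 9y**2 + 58y + 240 = (y + 6)(y**2 + 3y - 18) + (58y + 348)
  y**2 + 3y - 18 = ((1/58)y - 3/58)(58y + 348) + (0)
Last nonzero remainder: 58y + 348. Dividing through by 58 gives the monic gcd y + 6.

6 + y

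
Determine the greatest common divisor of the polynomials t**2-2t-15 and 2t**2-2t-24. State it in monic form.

By polynomial division,
  t**2-2t-15 = (1/2)(2t**2-2t-24) + (-t-3)
  2t**2-2t-24 = (-2t+8)(-t-3) + (0)
Last nonzero remainder: -t-3. Dividing through by -1 gives the monic gcd t+3.

t+3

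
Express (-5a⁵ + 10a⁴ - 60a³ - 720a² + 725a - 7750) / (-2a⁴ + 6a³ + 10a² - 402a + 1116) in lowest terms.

Euclidean algorithm in ℚ[a]:
  -5a⁵ + 10a⁴ - 60a³ - 720a² + 725a - 7750 = ((5/2)a + 5/2)(-2a⁴ + 6a³ + 10a² - 402a + 1116) + (-100a³ + 260a² - 1060a - 10540)
  -2a⁴ + 6a³ + 10a² - 402a + 1116 = ((1/50)a - 1/125)(-100a³ + 260a² - 1060a - 10540) + ((832/25)a² - (4992/25)a + 25792/25)
  -100a³ + 260a² - 1060a - 10540 = (-(625/208)a - 2125/208)((832/25)a² - (4992/25)a + 25792/25) + (0)
Last nonzero remainder: (832/25)a² - (4992/25)a + 25792/25. Dividing through by 832/25 gives the monic gcd a² - 6a + 31.
Cancel a² - 6a + 31 from numerator and denominator to get the reduced form.

(5a³ + 20a² + 25a + 250)/(2a² + 6a - 36)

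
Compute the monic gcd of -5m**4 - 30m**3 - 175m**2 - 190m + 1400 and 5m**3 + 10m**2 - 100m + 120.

Apply the Euclidean algorithm:
  -5m**4 - 30m**3 - 175m**2 - 190m + 1400 = (-m - 4)(5m**3 + 10m**2 - 100m + 120) + (-235m**2 - 470m + 1880)
  5m**3 + 10m**2 - 100m + 120 = (-(1/47)m)(-235m**2 - 470m + 1880) + (-60m + 120)
  -235m**2 - 470m + 1880 = ((47/12)m + 47/3)(-60m + 120) + (0)
Last nonzero remainder: -60m + 120. Dividing through by -60 gives the monic gcd m - 2.

m - 2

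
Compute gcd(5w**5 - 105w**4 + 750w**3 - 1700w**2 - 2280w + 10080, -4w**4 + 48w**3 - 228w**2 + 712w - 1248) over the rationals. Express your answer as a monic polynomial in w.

Repeated division with remainder:
  5w**5 - 105w**4 + 750w**3 - 1700w**2 - 2280w + 10080 = (-(5/4)w + 45/4)(-4w**4 + 48w**3 - 228w**2 + 712w - 1248) + (-75w**3 + 1755w**2 - 11850w + 24120)
  -4w**4 + 48w**3 - 228w**2 + 712w - 1248 = ((4/75)w + 76/125)(-75w**3 + 1755w**2 - 11850w + 24120) + (-(16576/25)w**2 + (33152/5)w - 397824/25)
  -75w**3 + 1755w**2 - 11850w + 24120 = ((1875/16576)w - 25125/16576)(-(16576/25)w**2 + (33152/5)w - 397824/25) + (0)
Last nonzero remainder: -(16576/25)w**2 + (33152/5)w - 397824/25. Dividing through by -16576/25 gives the monic gcd w**2 - 10w + 24.

w**2 - 10w + 24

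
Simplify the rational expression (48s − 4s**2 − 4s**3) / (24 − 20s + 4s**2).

(−4s − s**2)/(−2 + s)

Euclidean algorithm in ℚ[s]:
  −4s**3 − 4s**2 + 48s = (−s − 6)(4s**2 − 20s + 24) + (−48s + 144)
  4s**2 − 20s + 24 = (−(1/12)s + 1/6)(−48s + 144) + (0)
Last nonzero remainder: −48s + 144. Dividing through by −48 gives the monic gcd s − 3.
Cancel s − 3 from numerator and denominator to get the reduced form.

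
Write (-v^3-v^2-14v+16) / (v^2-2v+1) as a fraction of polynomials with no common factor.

(-v^2-2v-16)/(v-1)

By polynomial division,
  -v^3-v^2-14v+16 = (-v-3)(v^2-2v+1) + (-19v+19)
  v^2-2v+1 = (-(1/19)v+1/19)(-19v+19) + (0)
Last nonzero remainder: -19v+19. Dividing through by -19 gives the monic gcd v-1.
Cancel v-1 from numerator and denominator to get the reduced form.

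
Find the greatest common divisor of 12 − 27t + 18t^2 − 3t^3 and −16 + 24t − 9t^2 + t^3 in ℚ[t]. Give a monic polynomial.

4 − 5t + t^2

By polynomial division,
  −3t^3 + 18t^2 − 27t + 12 = (−3)(t^3 − 9t^2 + 24t − 16) + (−9t^2 + 45t − 36)
  t^3 − 9t^2 + 24t − 16 = (−(1/9)t + 4/9)(−9t^2 + 45t − 36) + (0)
Last nonzero remainder: −9t^2 + 45t − 36. Dividing through by −9 gives the monic gcd t^2 − 5t + 4.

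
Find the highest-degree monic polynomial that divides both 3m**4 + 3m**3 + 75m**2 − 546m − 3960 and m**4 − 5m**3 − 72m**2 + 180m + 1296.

Euclidean algorithm in ℚ[m]:
  3m**4 + 3m**3 + 75m**2 − 546m − 3960 = (3)(m**4 − 5m**3 − 72m**2 + 180m + 1296) + (18m**3 + 291m**2 − 1086m − 7848)
  m**4 − 5m**3 − 72m**2 + 180m + 1296 = ((1/18)m − 127/108)(18m**3 + 291m**2 − 1086m − 7848) + ((11899/36)m**2 − (11899/18)m − 23798/3)
  18m**3 + 291m**2 − 1086m − 7848 = ((648/11899)m + 11772/11899)((11899/36)m**2 − (11899/18)m − 23798/3) + (0)
Last nonzero remainder: (11899/36)m**2 − (11899/18)m − 23798/3. Dividing through by 11899/36 gives the monic gcd m**2 − 2m − 24.

m**2 − 2m − 24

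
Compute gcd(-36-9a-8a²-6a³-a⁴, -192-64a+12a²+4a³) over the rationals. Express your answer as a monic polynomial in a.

12+7a+a²

Apply the Euclidean algorithm:
  -a⁴-6a³-8a²-9a-36 = (-(1/4)a-3/4)(4a³+12a²-64a-192) + (-15a²-105a-180)
  4a³+12a²-64a-192 = (-(4/15)a+16/15)(-15a²-105a-180) + (0)
Last nonzero remainder: -15a²-105a-180. Dividing through by -15 gives the monic gcd a²+7a+12.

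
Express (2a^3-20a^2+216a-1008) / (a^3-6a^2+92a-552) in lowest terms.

Apply the Euclidean algorithm:
  2a^3-20a^2+216a-1008 = (2)(a^3-6a^2+92a-552) + (-8a^2+32a+96)
  a^3-6a^2+92a-552 = (-(1/8)a+1/4)(-8a^2+32a+96) + (96a-576)
  -8a^2+32a+96 = (-(1/12)a-1/6)(96a-576) + (0)
Last nonzero remainder: 96a-576. Dividing through by 96 gives the monic gcd a-6.
Cancel a-6 from numerator and denominator to get the reduced form.

(2a^2-8a+168)/(a^2+92)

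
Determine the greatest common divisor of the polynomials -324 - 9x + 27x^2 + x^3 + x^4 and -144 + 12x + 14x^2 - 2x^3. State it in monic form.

3 + x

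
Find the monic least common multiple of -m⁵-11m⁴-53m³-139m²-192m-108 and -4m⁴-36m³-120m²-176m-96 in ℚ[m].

By polynomial division,
  -m⁵-11m⁴-53m³-139m²-192m-108 = ((1/4)m+1/2)(-4m⁴-36m³-120m²-176m-96) + (-5m³-35m²-80m-60)
  -4m⁴-36m³-120m²-176m-96 = ((4/5)m+8/5)(-5m³-35m²-80m-60) + (0)
Last nonzero remainder: -5m³-35m²-80m-60. Dividing through by -5 gives the monic gcd m³+7m²+16m+12.
Then lcm(f, g) = f·g / gcd(f, g); expanding and making the result monic gives the answer.

m⁶+13m⁵+75m⁴+245m³+470m²+492m+216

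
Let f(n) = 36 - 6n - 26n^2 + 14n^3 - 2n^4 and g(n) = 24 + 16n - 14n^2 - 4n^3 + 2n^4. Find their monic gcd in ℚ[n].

6 + n - 4n^2 + n^3

Repeated division with remainder:
  -2n^4 + 14n^3 - 26n^2 - 6n + 36 = (-1)(2n^4 - 4n^3 - 14n^2 + 16n + 24) + (10n^3 - 40n^2 + 10n + 60)
  2n^4 - 4n^3 - 14n^2 + 16n + 24 = ((1/5)n + 2/5)(10n^3 - 40n^2 + 10n + 60) + (0)
Last nonzero remainder: 10n^3 - 40n^2 + 10n + 60. Dividing through by 10 gives the monic gcd n^3 - 4n^2 + n + 6.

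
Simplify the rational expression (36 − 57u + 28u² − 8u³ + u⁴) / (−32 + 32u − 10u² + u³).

Repeated division with remainder:
  u⁴ − 8u³ + 28u² − 57u + 36 = (u + 2)(u³ − 10u² + 32u − 32) + (16u² − 89u + 100)
  u³ − 10u² + 32u − 32 = ((1/16)u − 71/256)(16u² − 89u + 100) + ((273/256)u − 273/64)
  16u² − 89u + 100 = ((4096/273)u − 6400/273)((273/256)u − 273/64) + (0)
Last nonzero remainder: (273/256)u − 273/64. Dividing through by 273/256 gives the monic gcd u − 4.
Cancel u − 4 from numerator and denominator to get the reduced form.

(−9 + 12u − 4u² + u³)/(8 − 6u + u²)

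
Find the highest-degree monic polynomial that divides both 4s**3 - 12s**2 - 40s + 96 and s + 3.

s + 3

By polynomial division,
  4s**3 - 12s**2 - 40s + 96 = (4s**2 - 24s + 32)(s + 3) + (0)
The last nonzero remainder s + 3 is already monic.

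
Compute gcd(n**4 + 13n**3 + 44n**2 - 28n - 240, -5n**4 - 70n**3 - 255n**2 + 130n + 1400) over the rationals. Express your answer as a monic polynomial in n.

Euclidean algorithm in ℚ[n]:
  n**4 + 13n**3 + 44n**2 - 28n - 240 = (-1/5)(-5n**4 - 70n**3 - 255n**2 + 130n + 1400) + (-n**3 - 7n**2 - 2n + 40)
  -5n**4 - 70n**3 - 255n**2 + 130n + 1400 = (5n + 35)(-n**3 - 7n**2 - 2n + 40) + (0)
Last nonzero remainder: -n**3 - 7n**2 - 2n + 40. Dividing through by -1 gives the monic gcd n**3 + 7n**2 + 2n - 40.

n**3 + 7n**2 + 2n - 40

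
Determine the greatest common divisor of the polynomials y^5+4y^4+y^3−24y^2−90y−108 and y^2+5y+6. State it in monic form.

Repeated division with remainder:
  y^5+4y^4+y^3−24y^2−90y−108 = (y^3−y^2−18)(y^2+5y+6) + (0)
The last nonzero remainder y^2+5y+6 is already monic.

y^2+5y+6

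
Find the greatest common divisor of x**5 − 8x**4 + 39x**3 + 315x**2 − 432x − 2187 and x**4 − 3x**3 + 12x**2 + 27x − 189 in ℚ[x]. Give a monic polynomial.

x**2 − 9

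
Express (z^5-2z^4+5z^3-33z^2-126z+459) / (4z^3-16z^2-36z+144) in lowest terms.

(z^3-2z^2+14z-51)/(4z-16)

Apply the Euclidean algorithm:
  z^5-2z^4+5z^3-33z^2-126z+459 = ((1/4)z^2+(1/2)z+11/2)(4z^3-16z^2-36z+144) + (37z^2-333)
  4z^3-16z^2-36z+144 = ((4/37)z-16/37)(37z^2-333) + (0)
Last nonzero remainder: 37z^2-333. Dividing through by 37 gives the monic gcd z^2-9.
Cancel z^2-9 from numerator and denominator to get the reduced form.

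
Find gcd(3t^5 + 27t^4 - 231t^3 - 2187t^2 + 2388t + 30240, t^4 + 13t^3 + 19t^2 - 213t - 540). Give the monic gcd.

t^3 + 10t^2 - 11t - 180

Euclidean algorithm in ℚ[t]:
  3t^5 + 27t^4 - 231t^3 - 2187t^2 + 2388t + 30240 = (3t - 12)(t^4 + 13t^3 + 19t^2 - 213t - 540) + (-132t^3 - 1320t^2 + 1452t + 23760)
  t^4 + 13t^3 + 19t^2 - 213t - 540 = (-(1/132)t - 1/44)(-132t^3 - 1320t^2 + 1452t + 23760) + (0)
Last nonzero remainder: -132t^3 - 1320t^2 + 1452t + 23760. Dividing through by -132 gives the monic gcd t^3 + 10t^2 - 11t - 180.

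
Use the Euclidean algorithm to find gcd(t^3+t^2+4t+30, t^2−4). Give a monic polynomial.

1

By polynomial division,
  t^3+t^2+4t+30 = (t+1)(t^2−4) + (8t+34)
  t^2−4 = ((1/8)t−17/32)(8t+34) + (225/16)
  8t+34 = ((128/225)t+544/225)(225/16) + (0)
The last nonzero remainder is the constant 225/16, so the polynomials are coprime and gcd = 1.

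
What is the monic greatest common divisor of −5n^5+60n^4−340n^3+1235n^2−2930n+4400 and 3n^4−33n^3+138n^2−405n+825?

By polynomial division,
  −5n^5+60n^4−340n^3+1235n^2−2930n+4400 = (−(5/3)n+5/3)(3n^4−33n^3+138n^2−405n+825) + (−55n^3+330n^2−880n+3025)
  3n^4−33n^3+138n^2−405n+825 = (−(3/55)n+3/11)(−55n^3+330n^2−880n+3025) + (0)
Last nonzero remainder: −55n^3+330n^2−880n+3025. Dividing through by −55 gives the monic gcd n^3−6n^2+16n−55.

n^3−6n^2+16n−55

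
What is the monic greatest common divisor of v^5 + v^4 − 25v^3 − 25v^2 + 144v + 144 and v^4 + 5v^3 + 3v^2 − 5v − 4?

v^2 + 5v + 4

By polynomial division,
  v^5 + v^4 − 25v^3 − 25v^2 + 144v + 144 = (v − 4)(v^4 + 5v^3 + 3v^2 − 5v − 4) + (−8v^3 − 8v^2 + 128v + 128)
  v^4 + 5v^3 + 3v^2 − 5v − 4 = (−(1/8)v − 1/2)(−8v^3 − 8v^2 + 128v + 128) + (15v^2 + 75v + 60)
  −8v^3 − 8v^2 + 128v + 128 = (−(8/15)v + 32/15)(15v^2 + 75v + 60) + (0)
Last nonzero remainder: 15v^2 + 75v + 60. Dividing through by 15 gives the monic gcd v^2 + 5v + 4.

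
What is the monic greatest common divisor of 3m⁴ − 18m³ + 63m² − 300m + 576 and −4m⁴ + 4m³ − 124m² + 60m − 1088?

m² + m + 16

By polynomial division,
  3m⁴ − 18m³ + 63m² − 300m + 576 = (−3/4)(−4m⁴ + 4m³ − 124m² + 60m − 1088) + (−15m³ − 30m² − 255m − 240)
  −4m⁴ + 4m³ − 124m² + 60m − 1088 = ((4/15)m − 4/5)(−15m³ − 30m² − 255m − 240) + (−80m² − 80m − 1280)
  −15m³ − 30m² − 255m − 240 = ((3/16)m + 3/16)(−80m² − 80m − 1280) + (0)
Last nonzero remainder: −80m² − 80m − 1280. Dividing through by −80 gives the monic gcd m² + m + 16.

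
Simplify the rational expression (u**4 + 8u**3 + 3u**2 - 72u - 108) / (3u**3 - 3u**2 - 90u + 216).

Repeated division with remainder:
  u**4 + 8u**3 + 3u**2 - 72u - 108 = ((1/3)u + 3)(3u**3 - 3u**2 - 90u + 216) + (42u**2 + 126u - 756)
  3u**3 - 3u**2 - 90u + 216 = ((1/14)u - 2/7)(42u**2 + 126u - 756) + (0)
Last nonzero remainder: 42u**2 + 126u - 756. Dividing through by 42 gives the monic gcd u**2 + 3u - 18.
Cancel u**2 + 3u - 18 from numerator and denominator to get the reduced form.

(u**2 + 5u + 6)/(3u - 12)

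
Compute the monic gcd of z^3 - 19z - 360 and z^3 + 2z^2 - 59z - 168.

z - 8

Apply the Euclidean algorithm:
  z^3 - 19z - 360 = (z^3 + 2z^2 - 59z - 168) + (-2z^2 + 40z - 192)
  z^3 + 2z^2 - 59z - 168 = (-(1/2)z - 11)(-2z^2 + 40z - 192) + (285z - 2280)
  -2z^2 + 40z - 192 = (-(2/285)z + 8/95)(285z - 2280) + (0)
Last nonzero remainder: 285z - 2280. Dividing through by 285 gives the monic gcd z - 8.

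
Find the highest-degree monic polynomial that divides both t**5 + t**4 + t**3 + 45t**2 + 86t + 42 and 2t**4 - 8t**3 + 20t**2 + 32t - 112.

t**2 - 4t + 14

Euclidean algorithm in ℚ[t]:
  t**5 + t**4 + t**3 + 45t**2 + 86t + 42 = ((1/2)t + 5/2)(2t**4 - 8t**3 + 20t**2 + 32t - 112) + (11t**3 - 21t**2 + 62t + 322)
  2t**4 - 8t**3 + 20t**2 + 32t - 112 = ((2/11)t - 46/121)(11t**3 - 21t**2 + 62t + 322) + ((90/121)t**2 - (360/121)t + 1260/121)
  11t**3 - 21t**2 + 62t + 322 = ((1331/90)t + 2783/90)((90/121)t**2 - (360/121)t + 1260/121) + (0)
Last nonzero remainder: (90/121)t**2 - (360/121)t + 1260/121. Dividing through by 90/121 gives the monic gcd t**2 - 4t + 14.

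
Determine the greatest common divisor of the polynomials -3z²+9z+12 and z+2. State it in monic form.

By polynomial division,
  -3z²+9z+12 = (-3z+15)(z+2) + (-18)
  z+2 = (-(1/18)z-1/9)(-18) + (0)
The last nonzero remainder is the constant -18, so the polynomials are coprime and gcd = 1.

1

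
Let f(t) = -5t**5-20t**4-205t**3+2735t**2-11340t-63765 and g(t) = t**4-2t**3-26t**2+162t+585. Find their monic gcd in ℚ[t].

Euclidean algorithm in ℚ[t]:
  -5t**5-20t**4-205t**3+2735t**2-11340t-63765 = (-5t-30)(t**4-2t**3-26t**2+162t+585) + (-395t**3+2765t**2-3555t-46215)
  t**4-2t**3-26t**2+162t+585 = (-(1/395)t-1/79)(-395t**3+2765t**2-3555t-46215) + (0)
Last nonzero remainder: -395t**3+2765t**2-3555t-46215. Dividing through by -395 gives the monic gcd t**3-7t**2+9t+117.

t**3-7t**2+9t+117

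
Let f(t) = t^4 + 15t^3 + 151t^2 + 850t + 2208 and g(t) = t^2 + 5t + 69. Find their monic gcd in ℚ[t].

Euclidean algorithm in ℚ[t]:
  t^4 + 15t^3 + 151t^2 + 850t + 2208 = (t^2 + 10t + 32)(t^2 + 5t + 69) + (0)
The last nonzero remainder t^2 + 5t + 69 is already monic.

t^2 + 5t + 69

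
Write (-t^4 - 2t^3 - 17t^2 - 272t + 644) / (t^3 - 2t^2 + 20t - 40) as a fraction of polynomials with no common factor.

(-t^3 - 4t^2 - 25t - 322)/(t^2 + 20)

By polynomial division,
  -t^4 - 2t^3 - 17t^2 - 272t + 644 = (-t - 4)(t^3 - 2t^2 + 20t - 40) + (-5t^2 - 232t + 484)
  t^3 - 2t^2 + 20t - 40 = (-(1/5)t + 242/25)(-5t^2 - 232t + 484) + ((59064/25)t - 118128/25)
  -5t^2 - 232t + 484 = (-(125/59064)t - 3025/29532)((59064/25)t - 118128/25) + (0)
Last nonzero remainder: (59064/25)t - 118128/25. Dividing through by 59064/25 gives the monic gcd t - 2.
Cancel t - 2 from numerator and denominator to get the reduced form.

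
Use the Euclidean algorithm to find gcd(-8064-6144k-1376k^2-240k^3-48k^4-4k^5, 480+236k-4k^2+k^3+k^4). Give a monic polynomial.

Euclidean algorithm in ℚ[k]:
  -4k^5-48k^4-240k^3-1376k^2-6144k-8064 = (-4k-44)(k^4+k^3-4k^2+236k+480) + (-212k^3-608k^2+6160k+13056)
  k^4+k^3-4k^2+236k+480 = (-(1/212)k+99/11236)(-212k^3-608k^2+6160k+13056) + ((85432/2809)k^2+(683456/2809)k+1025184/2809)
  -212k^3-608k^2+6160k+13056 = (-(148877/21358)k+382024/10679)((85432/2809)k^2+(683456/2809)k+1025184/2809) + (0)
Last nonzero remainder: (85432/2809)k^2+(683456/2809)k+1025184/2809. Dividing through by 85432/2809 gives the monic gcd k^2+8k+12.

12+8k+k^2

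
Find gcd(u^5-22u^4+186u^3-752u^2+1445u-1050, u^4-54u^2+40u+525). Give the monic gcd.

Euclidean algorithm in ℚ[u]:
  u^5-22u^4+186u^3-752u^2+1445u-1050 = (u-22)(u^4-54u^2+40u+525) + (240u^3-1980u^2+1800u+10500)
  u^4-54u^2+40u+525 = ((1/240)u+11/320)(240u^3-1980u^2+1800u+10500) + ((105/16)u^2-(525/8)u+2625/16)
  240u^3-1980u^2+1800u+10500 = ((256/7)u+64)((105/16)u^2-(525/8)u+2625/16) + (0)
Last nonzero remainder: (105/16)u^2-(525/8)u+2625/16. Dividing through by 105/16 gives the monic gcd u^2-10u+25.

u^2-10u+25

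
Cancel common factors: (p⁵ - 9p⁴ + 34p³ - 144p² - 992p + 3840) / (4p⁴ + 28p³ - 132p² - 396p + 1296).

(p³ - 10p² + 56p - 320)/(4p² + 24p - 108)

Apply the Euclidean algorithm:
  p⁵ - 9p⁴ + 34p³ - 144p² - 992p + 3840 = ((1/4)p - 4)(4p⁴ + 28p³ - 132p² - 396p + 1296) + (179p³ - 573p² - 2900p + 9024)
  4p⁴ + 28p³ - 132p² - 396p + 1296 = ((4/179)p + 7304/32041)(179p³ - 573p² - 2900p + 9024) + ((2032180/32041)p² + (2032180/32041)p - 24386160/32041)
  179p³ - 573p² - 2900p + 9024 = ((5735339/2032180)p - 6023708/508045)((2032180/32041)p² + (2032180/32041)p - 24386160/32041) + (0)
Last nonzero remainder: (2032180/32041)p² + (2032180/32041)p - 24386160/32041. Dividing through by 2032180/32041 gives the monic gcd p² + p - 12.
Cancel p² + p - 12 from numerator and denominator to get the reduced form.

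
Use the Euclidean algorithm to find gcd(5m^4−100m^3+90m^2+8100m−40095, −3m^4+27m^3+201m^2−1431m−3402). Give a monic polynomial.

Euclidean algorithm in ℚ[m]:
  5m^4−100m^3+90m^2+8100m−40095 = (−5/3)(−3m^4+27m^3+201m^2−1431m−3402) + (−55m^3+425m^2+5715m−45765)
  −3m^4+27m^3+201m^2−1431m−3402 = ((3/55)m−42/605)(−55m^3+425m^2+5715m−45765) + (−(9828/121)m^2+(176904/121)m−796068/121)
  −55m^3+425m^2+5715m−45765 = ((6655/9828)m+68365/9828)(−(9828/121)m^2+(176904/121)m−796068/121) + (0)
Last nonzero remainder: −(9828/121)m^2+(176904/121)m−796068/121. Dividing through by −9828/121 gives the monic gcd m^2−18m+81.

m^2−18m+81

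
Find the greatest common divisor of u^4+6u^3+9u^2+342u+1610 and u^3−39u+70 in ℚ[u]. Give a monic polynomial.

Repeated division with remainder:
  u^4+6u^3+9u^2+342u+1610 = (u+6)(u^3−39u+70) + (48u^2+506u+1190)
  u^3−39u+70 = ((1/48)u−253/1152)(48u^2+506u+1190) + ((27265/576)u+190855/576)
  48u^2+506u+1190 = ((27648/27265)u+19584/5453)((27265/576)u+190855/576) + (0)
Last nonzero remainder: (27265/576)u+190855/576. Dividing through by 27265/576 gives the monic gcd u+7.

u+7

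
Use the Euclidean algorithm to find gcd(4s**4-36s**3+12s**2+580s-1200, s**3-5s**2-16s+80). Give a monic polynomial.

s**2-s-20

Apply the Euclidean algorithm:
  4s**4-36s**3+12s**2+580s-1200 = (4s-16)(s**3-5s**2-16s+80) + (-4s**2+4s+80)
  s**3-5s**2-16s+80 = (-(1/4)s+1)(-4s**2+4s+80) + (0)
Last nonzero remainder: -4s**2+4s+80. Dividing through by -4 gives the monic gcd s**2-s-20.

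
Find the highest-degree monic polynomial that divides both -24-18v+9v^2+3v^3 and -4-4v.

Euclidean algorithm in ℚ[v]:
  3v^3+9v^2-18v-24 = (-(3/4)v^2-(3/2)v+6)(-4v-4) + (0)
Last nonzero remainder: -4v-4. Dividing through by -4 gives the monic gcd v+1.

1+v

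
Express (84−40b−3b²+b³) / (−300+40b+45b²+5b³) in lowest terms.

(−7+b)/(25+5b)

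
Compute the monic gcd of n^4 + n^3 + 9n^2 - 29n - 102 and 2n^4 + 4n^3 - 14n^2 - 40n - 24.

n^2 - n - 6

Repeated division with remainder:
  n^4 + n^3 + 9n^2 - 29n - 102 = (1/2)(2n^4 + 4n^3 - 14n^2 - 40n - 24) + (-n^3 + 16n^2 - 9n - 90)
  2n^4 + 4n^3 - 14n^2 - 40n - 24 = (-2n - 36)(-n^3 + 16n^2 - 9n - 90) + (544n^2 - 544n - 3264)
  -n^3 + 16n^2 - 9n - 90 = (-(1/544)n + 15/544)(544n^2 - 544n - 3264) + (0)
Last nonzero remainder: 544n^2 - 544n - 3264. Dividing through by 544 gives the monic gcd n^2 - n - 6.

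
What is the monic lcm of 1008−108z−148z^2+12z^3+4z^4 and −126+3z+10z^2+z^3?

1512+90z−249z^2−19z^3+9z^4+z^5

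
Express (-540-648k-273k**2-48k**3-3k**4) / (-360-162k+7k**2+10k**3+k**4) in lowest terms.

(-6-3k)/(-4+k)

Apply the Euclidean algorithm:
  -3k**4-48k**3-273k**2-648k-540 = (-3)(k**4+10k**3+7k**2-162k-360) + (-18k**3-252k**2-1134k-1620)
  k**4+10k**3+7k**2-162k-360 = (-(1/18)k+2/9)(-18k**3-252k**2-1134k-1620) + (0)
Last nonzero remainder: -18k**3-252k**2-1134k-1620. Dividing through by -18 gives the monic gcd k**3+14k**2+63k+90.
Cancel k**3+14k**2+63k+90 from numerator and denominator to get the reduced form.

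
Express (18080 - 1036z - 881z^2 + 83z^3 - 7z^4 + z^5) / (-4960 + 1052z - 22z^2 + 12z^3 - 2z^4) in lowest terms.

(-452 - 121z - 6z^2 - z^3)/(124 + 14z + 2z^2)

Apply the Euclidean algorithm:
  z^5 - 7z^4 + 83z^3 - 881z^2 - 1036z + 18080 = (-(1/2)z + 1/2)(-2z^4 + 12z^3 - 22z^2 + 1052z - 4960) + (66z^3 - 344z^2 - 4042z + 20560)
  -2z^4 + 12z^3 - 22z^2 + 1052z - 4960 = (-(1/33)z + 26/1089)(66z^3 - 344z^2 - 4042z + 20560) + (-(148400/1089)z^2 + (1929200/1089)z - 5936000/1089)
  66z^3 - 344z^2 - 4042z + 20560 = (-(35937/74200)z - 279873/74200)(-(148400/1089)z^2 + (1929200/1089)z - 5936000/1089) + (0)
Last nonzero remainder: -(148400/1089)z^2 + (1929200/1089)z - 5936000/1089. Dividing through by -148400/1089 gives the monic gcd z^2 - 13z + 40.
Cancel z^2 - 13z + 40 from numerator and denominator to get the reduced form.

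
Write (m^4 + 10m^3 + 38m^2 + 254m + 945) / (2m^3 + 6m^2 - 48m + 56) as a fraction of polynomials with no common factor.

(m^3 + 3m^2 + 17m + 135)/(2m^2 - 8m + 8)

By polynomial division,
  m^4 + 10m^3 + 38m^2 + 254m + 945 = ((1/2)m + 7/2)(2m^3 + 6m^2 - 48m + 56) + (41m^2 + 394m + 749)
  2m^3 + 6m^2 - 48m + 56 = ((2/41)m - 542/1681)(41m^2 + 394m + 749) + ((71442/1681)m + 500094/1681)
  41m^2 + 394m + 749 = ((68921/71442)m + 179867/71442)((71442/1681)m + 500094/1681) + (0)
Last nonzero remainder: (71442/1681)m + 500094/1681. Dividing through by 71442/1681 gives the monic gcd m + 7.
Cancel m + 7 from numerator and denominator to get the reduced form.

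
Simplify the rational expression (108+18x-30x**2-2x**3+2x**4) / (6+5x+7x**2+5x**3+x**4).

Apply the Euclidean algorithm:
  2x**4-2x**3-30x**2+18x+108 = (2)(x**4+5x**3+7x**2+5x+6) + (-12x**3-44x**2+8x+96)
  x**4+5x**3+7x**2+5x+6 = (-(1/12)x-1/9)(-12x**3-44x**2+8x+96) + ((25/9)x**2+(125/9)x+50/3)
  -12x**3-44x**2+8x+96 = (-(108/25)x+144/25)((25/9)x**2+(125/9)x+50/3) + (0)
Last nonzero remainder: (25/9)x**2+(125/9)x+50/3. Dividing through by 25/9 gives the monic gcd x**2+5x+6.
Cancel x**2+5x+6 from numerator and denominator to get the reduced form.

(18-12x+2x**2)/(1+x**2)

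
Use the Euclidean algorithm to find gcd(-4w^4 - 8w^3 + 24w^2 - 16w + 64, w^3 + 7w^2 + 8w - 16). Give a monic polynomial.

Repeated division with remainder:
  -4w^4 - 8w^3 + 24w^2 - 16w + 64 = (-4w + 20)(w^3 + 7w^2 + 8w - 16) + (-84w^2 - 240w + 384)
  w^3 + 7w^2 + 8w - 16 = (-(1/84)w - 29/588)(-84w^2 - 240w + 384) + ((36/49)w + 144/49)
  -84w^2 - 240w + 384 = (-(343/3)w + 392/3)((36/49)w + 144/49) + (0)
Last nonzero remainder: (36/49)w + 144/49. Dividing through by 36/49 gives the monic gcd w + 4.

w + 4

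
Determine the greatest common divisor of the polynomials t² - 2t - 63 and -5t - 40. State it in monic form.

Euclidean algorithm in ℚ[t]:
  t² - 2t - 63 = (-(1/5)t + 2)(-5t - 40) + (17)
  -5t - 40 = (-(5/17)t - 40/17)(17) + (0)
The last nonzero remainder is the constant 17, so the polynomials are coprime and gcd = 1.

1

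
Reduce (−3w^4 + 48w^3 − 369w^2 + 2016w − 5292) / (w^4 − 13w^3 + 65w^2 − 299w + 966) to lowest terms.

(−3w^2 + 9w − 126)/(w^2 + 23)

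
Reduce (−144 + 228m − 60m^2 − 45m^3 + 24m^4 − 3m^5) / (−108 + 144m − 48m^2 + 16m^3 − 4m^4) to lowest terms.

Apply the Euclidean algorithm:
  −3m^5 + 24m^4 − 45m^3 − 60m^2 + 228m − 144 = ((3/4)m − 3)(−4m^4 + 16m^3 − 48m^2 + 144m − 108) + (39m^3 − 312m^2 + 741m − 468)
  −4m^4 + 16m^3 − 48m^2 + 144m − 108 = (−(4/39)m − 16/39)(39m^3 − 312m^2 + 741m − 468) + (−100m^2 + 400m − 300)
  39m^3 − 312m^2 + 741m − 468 = (−(39/100)m + 39/25)(−100m^2 + 400m − 300) + (0)
Last nonzero remainder: −100m^2 + 400m − 300. Dividing through by −100 gives the monic gcd m^2 − 4m + 3.
Cancel m^2 − 4m + 3 from numerator and denominator to get the reduced form.

(48 − 12m − 12m^2 + 3m^3)/(36 + 4m^2)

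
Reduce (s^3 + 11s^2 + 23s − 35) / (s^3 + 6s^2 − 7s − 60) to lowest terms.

Repeated division with remainder:
  s^3 + 11s^2 + 23s − 35 = (s^3 + 6s^2 − 7s − 60) + (5s^2 + 30s + 25)
  s^3 + 6s^2 − 7s − 60 = ((1/5)s)(5s^2 + 30s + 25) + (−12s − 60)
  5s^2 + 30s + 25 = (−(5/12)s − 5/12)(−12s − 60) + (0)
Last nonzero remainder: −12s − 60. Dividing through by −12 gives the monic gcd s + 5.
Cancel s + 5 from numerator and denominator to get the reduced form.

(s^2 + 6s − 7)/(s^2 + s − 12)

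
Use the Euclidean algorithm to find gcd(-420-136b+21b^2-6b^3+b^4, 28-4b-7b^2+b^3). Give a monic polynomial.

-14-5b+b^2

Apply the Euclidean algorithm:
  b^4-6b^3+21b^2-136b-420 = (b+1)(b^3-7b^2-4b+28) + (32b^2-160b-448)
  b^3-7b^2-4b+28 = ((1/32)b-1/16)(32b^2-160b-448) + (0)
Last nonzero remainder: 32b^2-160b-448. Dividing through by 32 gives the monic gcd b^2-5b-14.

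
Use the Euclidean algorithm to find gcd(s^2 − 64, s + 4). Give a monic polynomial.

1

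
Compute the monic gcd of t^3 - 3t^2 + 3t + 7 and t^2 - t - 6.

1

Apply the Euclidean algorithm:
  t^3 - 3t^2 + 3t + 7 = (t - 2)(t^2 - t - 6) + (7t - 5)
  t^2 - t - 6 = ((1/7)t - 2/49)(7t - 5) + (-304/49)
  7t - 5 = (-(343/304)t + 245/304)(-304/49) + (0)
The last nonzero remainder is the constant -304/49, so the polynomials are coprime and gcd = 1.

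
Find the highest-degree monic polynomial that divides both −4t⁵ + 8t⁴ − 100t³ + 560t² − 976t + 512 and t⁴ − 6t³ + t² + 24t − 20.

By polynomial division,
  −4t⁵ + 8t⁴ − 100t³ + 560t² − 976t + 512 = (−4t − 16)(t⁴ − 6t³ + t² + 24t − 20) + (−192t³ + 672t² − 672t + 192)
  t⁴ − 6t³ + t² + 24t − 20 = (−(1/192)t + 5/384)(−192t³ + 672t² − 672t + 192) + (−(45/4)t² + (135/4)t − 45/2)
  −192t³ + 672t² − 672t + 192 = ((256/15)t − 128/15)(−(45/4)t² + (135/4)t − 45/2) + (0)
Last nonzero remainder: −(45/4)t² + (135/4)t − 45/2. Dividing through by −45/4 gives the monic gcd t² − 3t + 2.

t² − 3t + 2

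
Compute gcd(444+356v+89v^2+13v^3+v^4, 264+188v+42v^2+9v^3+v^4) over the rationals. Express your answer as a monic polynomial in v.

12+8v+v^2

Apply the Euclidean algorithm:
  v^4+13v^3+89v^2+356v+444 = (v^4+9v^3+42v^2+188v+264) + (4v^3+47v^2+168v+180)
  v^4+9v^3+42v^2+188v+264 = ((1/4)v−11/16)(4v^3+47v^2+168v+180) + ((517/16)v^2+(517/2)v+1551/4)
  4v^3+47v^2+168v+180 = ((64/517)v+240/517)((517/16)v^2+(517/2)v+1551/4) + (0)
Last nonzero remainder: (517/16)v^2+(517/2)v+1551/4. Dividing through by 517/16 gives the monic gcd v^2+8v+12.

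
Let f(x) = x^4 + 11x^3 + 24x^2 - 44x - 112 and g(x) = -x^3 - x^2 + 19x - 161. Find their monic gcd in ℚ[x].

x + 7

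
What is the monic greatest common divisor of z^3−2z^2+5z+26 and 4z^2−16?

z+2

Euclidean algorithm in ℚ[z]:
  z^3−2z^2+5z+26 = ((1/4)z−1/2)(4z^2−16) + (9z+18)
  4z^2−16 = ((4/9)z−8/9)(9z+18) + (0)
Last nonzero remainder: 9z+18. Dividing through by 9 gives the monic gcd z+2.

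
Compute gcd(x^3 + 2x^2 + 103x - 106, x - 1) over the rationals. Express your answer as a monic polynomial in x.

Repeated division with remainder:
  x^3 + 2x^2 + 103x - 106 = (x^2 + 3x + 106)(x - 1) + (0)
The last nonzero remainder x - 1 is already monic.

x - 1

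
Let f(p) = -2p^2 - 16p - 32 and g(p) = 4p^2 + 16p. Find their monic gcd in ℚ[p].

Apply the Euclidean algorithm:
  -2p^2 - 16p - 32 = (-1/2)(4p^2 + 16p) + (-8p - 32)
  4p^2 + 16p = (-(1/2)p)(-8p - 32) + (0)
Last nonzero remainder: -8p - 32. Dividing through by -8 gives the monic gcd p + 4.

p + 4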